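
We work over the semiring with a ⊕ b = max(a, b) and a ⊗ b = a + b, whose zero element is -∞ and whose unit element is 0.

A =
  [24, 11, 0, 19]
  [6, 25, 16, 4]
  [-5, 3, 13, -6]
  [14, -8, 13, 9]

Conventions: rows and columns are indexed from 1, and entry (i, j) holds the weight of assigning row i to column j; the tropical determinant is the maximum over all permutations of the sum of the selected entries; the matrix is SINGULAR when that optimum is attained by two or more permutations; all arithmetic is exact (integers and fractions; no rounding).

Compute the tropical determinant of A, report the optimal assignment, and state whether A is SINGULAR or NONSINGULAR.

σ = (1, 2, 3, 4): 24 + 25 + 13 + 9 = 71
σ = (1, 2, 4, 3): 24 + 25 + (-6) + 13 = 56
σ = (1, 3, 2, 4): 24 + 16 + 3 + 9 = 52
σ = (1, 3, 4, 2): 24 + 16 + (-6) + (-8) = 26
σ = (1, 4, 2, 3): 24 + 4 + 3 + 13 = 44
σ = (1, 4, 3, 2): 24 + 4 + 13 + (-8) = 33
σ = (2, 1, 3, 4): 11 + 6 + 13 + 9 = 39
σ = (2, 1, 4, 3): 11 + 6 + (-6) + 13 = 24
σ = (2, 3, 1, 4): 11 + 16 + (-5) + 9 = 31
σ = (2, 3, 4, 1): 11 + 16 + (-6) + 14 = 35
σ = (2, 4, 1, 3): 11 + 4 + (-5) + 13 = 23
σ = (2, 4, 3, 1): 11 + 4 + 13 + 14 = 42
σ = (3, 1, 2, 4): 0 + 6 + 3 + 9 = 18
σ = (3, 1, 4, 2): 0 + 6 + (-6) + (-8) = -8
σ = (3, 2, 1, 4): 0 + 25 + (-5) + 9 = 29
σ = (3, 2, 4, 1): 0 + 25 + (-6) + 14 = 33
σ = (3, 4, 1, 2): 0 + 4 + (-5) + (-8) = -9
σ = (3, 4, 2, 1): 0 + 4 + 3 + 14 = 21
σ = (4, 1, 2, 3): 19 + 6 + 3 + 13 = 41
σ = (4, 1, 3, 2): 19 + 6 + 13 + (-8) = 30
σ = (4, 2, 1, 3): 19 + 25 + (-5) + 13 = 52
σ = (4, 2, 3, 1): 19 + 25 + 13 + 14 = 71
σ = (4, 3, 1, 2): 19 + 16 + (-5) + (-8) = 22
σ = (4, 3, 2, 1): 19 + 16 + 3 + 14 = 52
Optimal value attained by: σ = (1, 2, 3, 4).
Answer: det⊕(A) = 71; verdict: SINGULAR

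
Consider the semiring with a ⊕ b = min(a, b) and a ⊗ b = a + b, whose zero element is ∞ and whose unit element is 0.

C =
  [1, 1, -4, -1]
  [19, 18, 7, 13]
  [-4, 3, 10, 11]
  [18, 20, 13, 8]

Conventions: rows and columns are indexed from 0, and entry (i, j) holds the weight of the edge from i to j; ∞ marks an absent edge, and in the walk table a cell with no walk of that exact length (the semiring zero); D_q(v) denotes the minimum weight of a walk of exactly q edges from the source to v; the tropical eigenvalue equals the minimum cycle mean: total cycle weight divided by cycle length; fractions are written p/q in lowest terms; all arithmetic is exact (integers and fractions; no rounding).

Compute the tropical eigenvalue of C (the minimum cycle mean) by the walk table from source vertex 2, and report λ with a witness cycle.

q=0: [∞, ∞, 0, ∞]
q=1: [-4, 3, 10, 11]
q=2: [-3, -3, -8, -5]
q=3: [-12, -5, -7, -4]
q=4: [-11, -11, -16, -13]
Optimal cycle mean attained by: cycle 0->2->0, total (-4) + (-4), length 2.
Answer: λ = -4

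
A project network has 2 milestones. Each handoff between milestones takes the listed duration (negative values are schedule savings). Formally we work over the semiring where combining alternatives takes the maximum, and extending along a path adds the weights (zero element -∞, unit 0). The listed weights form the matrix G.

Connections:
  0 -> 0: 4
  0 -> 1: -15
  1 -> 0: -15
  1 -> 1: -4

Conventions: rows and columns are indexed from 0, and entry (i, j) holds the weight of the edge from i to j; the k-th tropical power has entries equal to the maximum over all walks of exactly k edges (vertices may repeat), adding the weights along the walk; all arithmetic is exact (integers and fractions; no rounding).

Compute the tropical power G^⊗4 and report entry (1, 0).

G^⊗2:
  [8, -11]
  [-11, -8]
G^⊗3:
  [12, -7]
  [-7, -12]
G^⊗4:
  [16, -3]
  [-3, -16]
Key observation: the optimum is the walk 1->0->0->0->0, with weight (-15) + 4 + 4 + 4 = -3.
Optimal value attained by: walk 1->0->0->0->0.
Answer: (G^⊗4)[1][0] = -3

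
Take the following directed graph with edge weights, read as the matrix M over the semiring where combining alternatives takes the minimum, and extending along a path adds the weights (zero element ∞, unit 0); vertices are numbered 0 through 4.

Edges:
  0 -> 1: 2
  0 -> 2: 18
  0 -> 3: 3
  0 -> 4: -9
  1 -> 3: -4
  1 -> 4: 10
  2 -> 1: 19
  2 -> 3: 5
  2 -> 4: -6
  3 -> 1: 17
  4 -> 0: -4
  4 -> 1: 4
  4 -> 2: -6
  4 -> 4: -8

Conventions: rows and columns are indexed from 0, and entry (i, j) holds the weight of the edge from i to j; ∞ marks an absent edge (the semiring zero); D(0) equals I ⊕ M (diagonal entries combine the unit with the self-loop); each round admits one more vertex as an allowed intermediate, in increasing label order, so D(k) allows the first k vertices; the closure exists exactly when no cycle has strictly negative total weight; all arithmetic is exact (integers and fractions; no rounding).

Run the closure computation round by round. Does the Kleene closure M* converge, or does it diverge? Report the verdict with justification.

Detection: at round 0, diagonal entry (4, 4) turns strictly negative.
Key observation: the cycle 4->4 has total weight (-8), which is strictly negative.
Answer: DIVERGES — negative cycle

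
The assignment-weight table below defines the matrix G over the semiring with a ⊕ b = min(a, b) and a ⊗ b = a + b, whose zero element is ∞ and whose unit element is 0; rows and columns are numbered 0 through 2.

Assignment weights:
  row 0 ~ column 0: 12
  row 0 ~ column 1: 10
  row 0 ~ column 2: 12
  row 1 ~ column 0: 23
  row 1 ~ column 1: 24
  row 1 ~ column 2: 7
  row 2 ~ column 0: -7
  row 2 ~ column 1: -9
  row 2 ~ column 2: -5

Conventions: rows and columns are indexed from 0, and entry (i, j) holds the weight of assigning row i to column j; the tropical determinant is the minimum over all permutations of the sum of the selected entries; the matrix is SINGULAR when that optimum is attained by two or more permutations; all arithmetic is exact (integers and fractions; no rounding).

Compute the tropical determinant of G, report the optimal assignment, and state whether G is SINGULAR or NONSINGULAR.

σ = (0, 1, 2): 12 + 24 + (-5) = 31
σ = (0, 2, 1): 12 + 7 + (-9) = 10
σ = (1, 0, 2): 10 + 23 + (-5) = 28
σ = (1, 2, 0): 10 + 7 + (-7) = 10
σ = (2, 0, 1): 12 + 23 + (-9) = 26
σ = (2, 1, 0): 12 + 24 + (-7) = 29
Optimal value attained by: σ = (0, 2, 1).
Answer: det⊕(G) = 10; verdict: SINGULAR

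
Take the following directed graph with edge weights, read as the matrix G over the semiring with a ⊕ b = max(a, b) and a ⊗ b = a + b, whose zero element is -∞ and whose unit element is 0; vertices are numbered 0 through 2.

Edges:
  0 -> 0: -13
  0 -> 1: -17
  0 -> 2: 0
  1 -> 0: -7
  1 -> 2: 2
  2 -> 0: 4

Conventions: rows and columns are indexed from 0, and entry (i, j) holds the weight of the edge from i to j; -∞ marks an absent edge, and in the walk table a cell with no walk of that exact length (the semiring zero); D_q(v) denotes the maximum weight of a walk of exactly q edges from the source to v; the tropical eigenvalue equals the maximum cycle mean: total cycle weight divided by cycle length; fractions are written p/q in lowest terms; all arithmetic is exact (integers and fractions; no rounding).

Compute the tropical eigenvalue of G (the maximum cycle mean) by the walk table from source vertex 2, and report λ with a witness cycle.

q=0: [-∞, -∞, 0]
q=1: [4, -∞, -∞]
q=2: [-9, -13, 4]
q=3: [8, -26, -9]
Optimal cycle mean attained by: cycle 0->2->0, total 0 + 4, length 2.
Answer: λ = 2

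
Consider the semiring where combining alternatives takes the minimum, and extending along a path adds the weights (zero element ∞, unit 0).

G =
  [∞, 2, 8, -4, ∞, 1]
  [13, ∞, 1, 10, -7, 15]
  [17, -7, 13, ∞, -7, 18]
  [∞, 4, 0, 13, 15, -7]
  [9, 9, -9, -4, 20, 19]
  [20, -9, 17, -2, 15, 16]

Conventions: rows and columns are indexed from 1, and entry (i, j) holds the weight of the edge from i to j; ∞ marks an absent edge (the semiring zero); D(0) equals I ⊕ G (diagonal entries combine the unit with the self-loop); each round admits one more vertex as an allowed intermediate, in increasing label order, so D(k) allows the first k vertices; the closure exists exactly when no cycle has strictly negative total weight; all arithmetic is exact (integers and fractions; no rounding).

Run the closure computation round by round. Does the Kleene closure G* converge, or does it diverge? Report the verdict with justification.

D(0):
  [0, 2, 8, -4, ∞, 1]
  [13, 0, 1, 10, -7, 15]
  [17, -7, 0, ∞, -7, 18]
  [∞, 4, 0, 0, 15, -7]
  [9, 9, -9, -4, 0, 19]
  [20, -9, 17, -2, 15, 0]
D(1):
  [0, 2, 8, -4, ∞, 1]
  [13, 0, 1, 9, -7, 14]
  [17, -7, 0, 13, -7, 18]
  [∞, 4, 0, 0, 15, -7]
  [9, 9, -9, -4, 0, 10]
  [20, -9, 17, -2, 15, 0]
Detection: at round 2, diagonal entry (3, 3) turns strictly negative.
Key observation: the cycle 3->2->3 has total weight (-7) + 1, which is strictly negative.
Answer: DIVERGES — negative cycle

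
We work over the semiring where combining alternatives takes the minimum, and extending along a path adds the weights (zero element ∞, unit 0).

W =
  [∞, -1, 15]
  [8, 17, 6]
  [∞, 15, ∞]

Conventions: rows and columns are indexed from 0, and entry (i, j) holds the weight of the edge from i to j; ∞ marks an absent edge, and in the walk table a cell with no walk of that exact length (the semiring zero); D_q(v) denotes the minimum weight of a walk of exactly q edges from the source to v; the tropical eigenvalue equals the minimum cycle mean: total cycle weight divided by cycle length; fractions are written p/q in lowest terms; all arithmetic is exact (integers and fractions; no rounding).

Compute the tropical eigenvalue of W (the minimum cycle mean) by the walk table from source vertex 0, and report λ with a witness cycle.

q=0: [0, ∞, ∞]
q=1: [∞, -1, 15]
q=2: [7, 16, 5]
q=3: [24, 6, 22]
Optimal cycle mean attained by: cycle 0->1->0, total (-1) + 8, length 2.
Answer: λ = 7/2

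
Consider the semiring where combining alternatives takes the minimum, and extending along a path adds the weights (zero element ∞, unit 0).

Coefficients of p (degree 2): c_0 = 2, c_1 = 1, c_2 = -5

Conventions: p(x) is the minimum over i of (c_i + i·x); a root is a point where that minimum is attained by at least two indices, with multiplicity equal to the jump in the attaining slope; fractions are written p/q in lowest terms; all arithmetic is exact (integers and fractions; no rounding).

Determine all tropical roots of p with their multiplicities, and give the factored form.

hull edge (i=0, c=2) to (i=2, c=-5): slope -7/2, span 2
Factored form: p(x) = -5 ⊗ (x ⊕ 7/2) ⊗ (x ⊕ 7/2)
Answer: roots = 7/2 (mult 2)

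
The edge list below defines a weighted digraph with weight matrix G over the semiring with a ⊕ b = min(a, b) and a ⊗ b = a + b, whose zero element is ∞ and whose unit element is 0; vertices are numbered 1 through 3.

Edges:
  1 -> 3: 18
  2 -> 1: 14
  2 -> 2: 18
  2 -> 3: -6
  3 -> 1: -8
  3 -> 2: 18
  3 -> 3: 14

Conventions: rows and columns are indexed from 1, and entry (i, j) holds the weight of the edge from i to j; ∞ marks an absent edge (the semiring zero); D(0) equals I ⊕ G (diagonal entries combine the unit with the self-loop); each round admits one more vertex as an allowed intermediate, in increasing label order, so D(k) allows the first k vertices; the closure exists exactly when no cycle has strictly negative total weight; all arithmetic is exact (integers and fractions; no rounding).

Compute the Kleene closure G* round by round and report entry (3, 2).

D(0):
  [0, ∞, 18]
  [14, 0, -6]
  [-8, 18, 0]
D(1):
  [0, ∞, 18]
  [14, 0, -6]
  [-8, 18, 0]
D(2):
  [0, ∞, 18]
  [14, 0, -6]
  [-8, 18, 0]
D(3):
  [0, 36, 18]
  [-14, 0, -6]
  [-8, 18, 0]
Answer: G*[3][2] = 18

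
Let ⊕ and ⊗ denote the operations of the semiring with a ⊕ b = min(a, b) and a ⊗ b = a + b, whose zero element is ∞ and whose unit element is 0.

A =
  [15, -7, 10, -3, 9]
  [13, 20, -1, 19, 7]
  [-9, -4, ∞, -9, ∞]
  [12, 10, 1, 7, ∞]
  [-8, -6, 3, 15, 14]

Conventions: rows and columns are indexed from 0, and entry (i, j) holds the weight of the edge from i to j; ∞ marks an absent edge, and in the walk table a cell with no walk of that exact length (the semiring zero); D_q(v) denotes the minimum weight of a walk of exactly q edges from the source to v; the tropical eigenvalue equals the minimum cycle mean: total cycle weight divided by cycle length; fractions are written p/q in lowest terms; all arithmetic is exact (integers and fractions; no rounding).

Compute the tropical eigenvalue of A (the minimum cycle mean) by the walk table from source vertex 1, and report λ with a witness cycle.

q=0: [∞, 0, ∞, ∞, ∞]
q=1: [13, 20, -1, 19, 7]
q=2: [-10, -5, 10, -10, 21]
q=3: [1, -17, -9, -13, -1]
q=4: [-18, -13, -18, -18, -10]
q=5: [-27, -25, -17, -27, -9]
Optimal cycle mean attained by: cycle 0->1->2->0, total (-7) + (-1) + (-9), length 3.
Answer: λ = -17/3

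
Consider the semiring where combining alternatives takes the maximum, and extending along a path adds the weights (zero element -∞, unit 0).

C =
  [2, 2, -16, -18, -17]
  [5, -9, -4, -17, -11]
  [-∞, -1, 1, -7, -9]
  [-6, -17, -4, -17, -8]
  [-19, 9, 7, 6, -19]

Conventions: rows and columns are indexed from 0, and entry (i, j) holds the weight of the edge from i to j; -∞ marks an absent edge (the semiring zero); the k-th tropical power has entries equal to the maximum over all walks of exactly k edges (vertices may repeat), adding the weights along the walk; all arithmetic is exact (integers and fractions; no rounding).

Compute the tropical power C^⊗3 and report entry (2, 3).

C^⊗2:
  [7, 4, -2, -11, -9]
  [7, 7, -3, -5, -12]
  [4, 0, 2, -3, -8]
  [-4, 1, -1, -2, -13]
  [14, 6, 8, 0, -2]
C^⊗3:
  [9, 9, 0, -3, -7]
  [12, 9, 3, -6, -4]
  [6, 6, 3, -2, -7]
  [6, -2, 0, -7, -10]
  [16, 16, 9, 4, -1]
Key observation: the optimum is the walk 2->2->4->3, with weight 1 + (-9) + 6 = -2.
Optimal value attained by: walk 2->2->4->3.
Answer: (C^⊗3)[2][3] = -2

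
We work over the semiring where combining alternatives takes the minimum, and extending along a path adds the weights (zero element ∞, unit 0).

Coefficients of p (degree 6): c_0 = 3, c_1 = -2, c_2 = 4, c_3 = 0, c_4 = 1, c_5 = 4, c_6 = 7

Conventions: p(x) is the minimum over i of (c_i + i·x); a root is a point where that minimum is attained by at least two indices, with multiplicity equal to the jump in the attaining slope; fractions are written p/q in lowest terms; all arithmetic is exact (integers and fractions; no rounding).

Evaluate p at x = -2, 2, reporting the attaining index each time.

p(-2) = min(3+0·(-2)=3, -2+1·(-2)=-4, 4+2·(-2)=0, 0+3·(-2)=-6, 1+4·(-2)=-7, 4+5·(-2)=-6, 7+6·(-2)=-5) = -7 (attained by i=4)
p(2) = min(3+0·2=3, -2+1·2=0, 4+2·2=8, 0+3·2=6, 1+4·2=9, 4+5·2=14, 7+6·2=19) = 0 (attained by i=1)
Answer: p(-2) = -7; p(2) = 0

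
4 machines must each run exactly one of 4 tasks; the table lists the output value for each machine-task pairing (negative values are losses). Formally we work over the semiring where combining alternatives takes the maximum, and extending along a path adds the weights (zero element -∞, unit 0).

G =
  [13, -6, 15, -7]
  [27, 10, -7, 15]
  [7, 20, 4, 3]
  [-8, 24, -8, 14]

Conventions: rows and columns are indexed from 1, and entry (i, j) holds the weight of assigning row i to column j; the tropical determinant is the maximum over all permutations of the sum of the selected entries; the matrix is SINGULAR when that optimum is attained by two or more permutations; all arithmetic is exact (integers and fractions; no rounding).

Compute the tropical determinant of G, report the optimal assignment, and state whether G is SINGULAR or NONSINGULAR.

σ = (1, 2, 3, 4): 13 + 10 + 4 + 14 = 41
σ = (1, 2, 4, 3): 13 + 10 + 3 + (-8) = 18
σ = (1, 3, 2, 4): 13 + (-7) + 20 + 14 = 40
σ = (1, 3, 4, 2): 13 + (-7) + 3 + 24 = 33
σ = (1, 4, 2, 3): 13 + 15 + 20 + (-8) = 40
σ = (1, 4, 3, 2): 13 + 15 + 4 + 24 = 56
σ = (2, 1, 3, 4): (-6) + 27 + 4 + 14 = 39
σ = (2, 1, 4, 3): (-6) + 27 + 3 + (-8) = 16
σ = (2, 3, 1, 4): (-6) + (-7) + 7 + 14 = 8
σ = (2, 3, 4, 1): (-6) + (-7) + 3 + (-8) = -18
σ = (2, 4, 1, 3): (-6) + 15 + 7 + (-8) = 8
σ = (2, 4, 3, 1): (-6) + 15 + 4 + (-8) = 5
σ = (3, 1, 2, 4): 15 + 27 + 20 + 14 = 76
σ = (3, 1, 4, 2): 15 + 27 + 3 + 24 = 69
σ = (3, 2, 1, 4): 15 + 10 + 7 + 14 = 46
σ = (3, 2, 4, 1): 15 + 10 + 3 + (-8) = 20
σ = (3, 4, 1, 2): 15 + 15 + 7 + 24 = 61
σ = (3, 4, 2, 1): 15 + 15 + 20 + (-8) = 42
σ = (4, 1, 2, 3): (-7) + 27 + 20 + (-8) = 32
σ = (4, 1, 3, 2): (-7) + 27 + 4 + 24 = 48
σ = (4, 2, 1, 3): (-7) + 10 + 7 + (-8) = 2
σ = (4, 2, 3, 1): (-7) + 10 + 4 + (-8) = -1
σ = (4, 3, 1, 2): (-7) + (-7) + 7 + 24 = 17
σ = (4, 3, 2, 1): (-7) + (-7) + 20 + (-8) = -2
Optimal value attained by: σ = (3, 1, 2, 4).
Answer: det⊕(G) = 76; verdict: NONSINGULAR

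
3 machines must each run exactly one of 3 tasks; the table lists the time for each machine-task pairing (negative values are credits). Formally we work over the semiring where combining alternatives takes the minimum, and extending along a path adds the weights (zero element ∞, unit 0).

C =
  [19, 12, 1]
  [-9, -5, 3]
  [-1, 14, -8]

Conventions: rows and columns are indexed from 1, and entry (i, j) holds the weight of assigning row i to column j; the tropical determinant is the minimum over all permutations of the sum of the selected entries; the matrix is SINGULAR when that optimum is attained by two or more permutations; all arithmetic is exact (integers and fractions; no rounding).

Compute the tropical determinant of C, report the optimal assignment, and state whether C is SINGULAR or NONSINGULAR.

σ = (1, 2, 3): 19 + (-5) + (-8) = 6
σ = (1, 3, 2): 19 + 3 + 14 = 36
σ = (2, 1, 3): 12 + (-9) + (-8) = -5
σ = (2, 3, 1): 12 + 3 + (-1) = 14
σ = (3, 1, 2): 1 + (-9) + 14 = 6
σ = (3, 2, 1): 1 + (-5) + (-1) = -5
Optimal value attained by: σ = (2, 1, 3).
Answer: det⊕(C) = -5; verdict: SINGULAR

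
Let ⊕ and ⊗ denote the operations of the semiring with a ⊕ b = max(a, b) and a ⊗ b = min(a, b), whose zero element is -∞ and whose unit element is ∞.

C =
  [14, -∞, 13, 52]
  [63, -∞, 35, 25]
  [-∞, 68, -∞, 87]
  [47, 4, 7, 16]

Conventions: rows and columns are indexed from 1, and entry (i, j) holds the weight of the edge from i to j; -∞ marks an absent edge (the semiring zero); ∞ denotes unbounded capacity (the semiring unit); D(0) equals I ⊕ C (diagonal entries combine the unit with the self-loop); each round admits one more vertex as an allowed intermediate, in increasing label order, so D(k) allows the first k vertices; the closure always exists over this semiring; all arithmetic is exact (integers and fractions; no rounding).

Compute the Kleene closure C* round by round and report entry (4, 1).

D(0):
  [∞, -∞, 13, 52]
  [63, ∞, 35, 25]
  [-∞, 68, ∞, 87]
  [47, 4, 7, ∞]
D(1):
  [∞, -∞, 13, 52]
  [63, ∞, 35, 52]
  [-∞, 68, ∞, 87]
  [47, 4, 13, ∞]
D(2):
  [∞, -∞, 13, 52]
  [63, ∞, 35, 52]
  [63, 68, ∞, 87]
  [47, 4, 13, ∞]
D(3):
  [∞, 13, 13, 52]
  [63, ∞, 35, 52]
  [63, 68, ∞, 87]
  [47, 13, 13, ∞]
D(4):
  [∞, 13, 13, 52]
  [63, ∞, 35, 52]
  [63, 68, ∞, 87]
  [47, 13, 13, ∞]
Answer: C*[4][1] = 47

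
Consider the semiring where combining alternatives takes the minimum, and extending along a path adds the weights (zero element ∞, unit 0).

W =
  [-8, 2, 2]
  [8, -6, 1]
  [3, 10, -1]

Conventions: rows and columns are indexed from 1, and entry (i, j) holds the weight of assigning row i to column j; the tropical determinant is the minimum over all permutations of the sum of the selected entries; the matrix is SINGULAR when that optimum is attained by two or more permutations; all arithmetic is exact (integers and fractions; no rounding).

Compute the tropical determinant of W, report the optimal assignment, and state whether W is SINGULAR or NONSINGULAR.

σ = (1, 2, 3): (-8) + (-6) + (-1) = -15
σ = (1, 3, 2): (-8) + 1 + 10 = 3
σ = (2, 1, 3): 2 + 8 + (-1) = 9
σ = (2, 3, 1): 2 + 1 + 3 = 6
σ = (3, 1, 2): 2 + 8 + 10 = 20
σ = (3, 2, 1): 2 + (-6) + 3 = -1
Optimal value attained by: σ = (1, 2, 3).
Answer: det⊕(W) = -15; verdict: NONSINGULAR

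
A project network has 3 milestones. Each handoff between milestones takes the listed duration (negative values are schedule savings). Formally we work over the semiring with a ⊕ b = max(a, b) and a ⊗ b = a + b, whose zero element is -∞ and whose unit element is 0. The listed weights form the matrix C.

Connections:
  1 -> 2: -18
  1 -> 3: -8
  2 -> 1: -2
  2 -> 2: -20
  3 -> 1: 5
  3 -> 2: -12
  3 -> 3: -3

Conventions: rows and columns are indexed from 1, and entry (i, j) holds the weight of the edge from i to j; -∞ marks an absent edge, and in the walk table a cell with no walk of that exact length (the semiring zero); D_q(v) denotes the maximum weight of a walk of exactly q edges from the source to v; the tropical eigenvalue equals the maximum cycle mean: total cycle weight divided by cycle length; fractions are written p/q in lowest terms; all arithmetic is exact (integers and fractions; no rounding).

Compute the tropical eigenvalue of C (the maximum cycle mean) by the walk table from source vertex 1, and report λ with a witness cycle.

q=0: [0, -∞, -∞]
q=1: [-∞, -18, -8]
q=2: [-3, -20, -11]
q=3: [-6, -21, -11]
Optimal cycle mean attained by: cycle 1->3->1, total (-8) + 5, length 2.
Answer: λ = -3/2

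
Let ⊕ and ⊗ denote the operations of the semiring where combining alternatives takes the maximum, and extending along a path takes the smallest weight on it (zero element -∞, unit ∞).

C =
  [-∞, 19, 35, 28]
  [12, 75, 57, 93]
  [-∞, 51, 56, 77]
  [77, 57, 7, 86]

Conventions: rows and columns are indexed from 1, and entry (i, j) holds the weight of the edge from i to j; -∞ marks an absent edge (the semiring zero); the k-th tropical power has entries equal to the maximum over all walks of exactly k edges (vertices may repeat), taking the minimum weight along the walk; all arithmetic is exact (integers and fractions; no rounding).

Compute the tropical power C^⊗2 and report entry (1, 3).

C^⊗2:
  [28, 35, 35, 35]
  [77, 75, 57, 86]
  [77, 57, 56, 77]
  [77, 57, 57, 86]
Key observation: the optimum is the walk 1->3->3, with weight 35 min 56 = 35.
Optimal value attained by: walk 1->3->3.
Answer: (C^⊗2)[1][3] = 35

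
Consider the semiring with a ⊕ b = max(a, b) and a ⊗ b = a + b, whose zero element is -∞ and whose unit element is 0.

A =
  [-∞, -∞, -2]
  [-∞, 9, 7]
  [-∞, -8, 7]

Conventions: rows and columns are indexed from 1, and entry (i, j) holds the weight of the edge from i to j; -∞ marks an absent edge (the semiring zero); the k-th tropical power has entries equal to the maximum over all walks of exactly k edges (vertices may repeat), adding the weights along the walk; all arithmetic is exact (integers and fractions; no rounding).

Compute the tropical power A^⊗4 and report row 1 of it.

A^⊗2:
  [-∞, -10, 5]
  [-∞, 18, 16]
  [-∞, 1, 14]
A^⊗3:
  [-∞, -1, 12]
  [-∞, 27, 25]
  [-∞, 10, 21]
A^⊗4:
  [-∞, 8, 19]
  [-∞, 36, 34]
  [-∞, 19, 28]
Answer: row 1 of A^⊗4 = [-∞, 8, 19]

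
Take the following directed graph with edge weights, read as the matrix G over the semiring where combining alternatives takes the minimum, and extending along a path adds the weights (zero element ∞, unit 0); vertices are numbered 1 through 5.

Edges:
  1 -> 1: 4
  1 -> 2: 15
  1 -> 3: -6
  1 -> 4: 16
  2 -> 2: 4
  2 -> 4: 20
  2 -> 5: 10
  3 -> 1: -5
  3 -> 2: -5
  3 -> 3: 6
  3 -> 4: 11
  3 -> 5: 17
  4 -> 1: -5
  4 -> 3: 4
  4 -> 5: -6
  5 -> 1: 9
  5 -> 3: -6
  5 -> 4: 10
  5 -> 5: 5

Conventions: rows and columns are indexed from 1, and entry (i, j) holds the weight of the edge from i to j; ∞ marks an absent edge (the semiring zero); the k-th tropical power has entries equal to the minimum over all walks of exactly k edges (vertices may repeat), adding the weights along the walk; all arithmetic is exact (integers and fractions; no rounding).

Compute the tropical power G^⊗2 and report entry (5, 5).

G^⊗2:
  [-11, -11, -2, 5, 10]
  [15, 8, 4, 20, 14]
  [-1, -1, -11, 11, 5]
  [-1, -1, -12, 4, -1]
  [-11, -11, -1, 5, 4]
Key observation: the optimum is the walk 5->4->5, with weight 10 + (-6) = 4.
Optimal value attained by: walk 5->4->5.
Answer: (G^⊗2)[5][5] = 4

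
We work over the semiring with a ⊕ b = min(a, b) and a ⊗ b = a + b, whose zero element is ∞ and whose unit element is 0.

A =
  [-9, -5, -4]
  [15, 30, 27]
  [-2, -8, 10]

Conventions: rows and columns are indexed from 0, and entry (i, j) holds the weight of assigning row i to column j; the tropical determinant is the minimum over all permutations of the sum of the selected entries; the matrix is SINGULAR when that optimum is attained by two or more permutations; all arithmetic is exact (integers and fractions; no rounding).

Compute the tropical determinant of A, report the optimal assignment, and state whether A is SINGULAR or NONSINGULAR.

σ = (0, 1, 2): (-9) + 30 + 10 = 31
σ = (0, 2, 1): (-9) + 27 + (-8) = 10
σ = (1, 0, 2): (-5) + 15 + 10 = 20
σ = (1, 2, 0): (-5) + 27 + (-2) = 20
σ = (2, 0, 1): (-4) + 15 + (-8) = 3
σ = (2, 1, 0): (-4) + 30 + (-2) = 24
Optimal value attained by: σ = (2, 0, 1).
Answer: det⊕(A) = 3; verdict: NONSINGULAR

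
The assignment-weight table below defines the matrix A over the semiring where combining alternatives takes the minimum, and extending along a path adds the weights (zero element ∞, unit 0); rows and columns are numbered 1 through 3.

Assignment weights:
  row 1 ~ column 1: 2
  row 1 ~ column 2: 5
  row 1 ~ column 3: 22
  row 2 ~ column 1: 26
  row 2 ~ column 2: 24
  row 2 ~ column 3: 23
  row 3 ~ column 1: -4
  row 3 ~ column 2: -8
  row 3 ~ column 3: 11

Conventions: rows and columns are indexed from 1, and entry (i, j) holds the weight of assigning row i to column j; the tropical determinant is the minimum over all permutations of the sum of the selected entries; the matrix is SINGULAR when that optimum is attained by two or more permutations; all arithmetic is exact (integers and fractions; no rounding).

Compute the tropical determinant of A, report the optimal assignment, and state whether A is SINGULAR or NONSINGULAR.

σ = (1, 2, 3): 2 + 24 + 11 = 37
σ = (1, 3, 2): 2 + 23 + (-8) = 17
σ = (2, 1, 3): 5 + 26 + 11 = 42
σ = (2, 3, 1): 5 + 23 + (-4) = 24
σ = (3, 1, 2): 22 + 26 + (-8) = 40
σ = (3, 2, 1): 22 + 24 + (-4) = 42
Optimal value attained by: σ = (1, 3, 2).
Answer: det⊕(A) = 17; verdict: NONSINGULAR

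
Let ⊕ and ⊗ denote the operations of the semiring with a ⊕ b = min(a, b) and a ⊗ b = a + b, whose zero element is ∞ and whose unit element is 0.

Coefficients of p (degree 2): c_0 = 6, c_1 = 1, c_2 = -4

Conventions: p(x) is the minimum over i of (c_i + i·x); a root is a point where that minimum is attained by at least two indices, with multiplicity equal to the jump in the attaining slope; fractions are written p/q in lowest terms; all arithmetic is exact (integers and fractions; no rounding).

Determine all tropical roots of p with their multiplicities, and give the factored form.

hull edge (i=0, c=6) to (i=2, c=-4): slope -5, span 2
Factored form: p(x) = -4 ⊗ (x ⊕ 5) ⊗ (x ⊕ 5)
Answer: roots = 5 (mult 2)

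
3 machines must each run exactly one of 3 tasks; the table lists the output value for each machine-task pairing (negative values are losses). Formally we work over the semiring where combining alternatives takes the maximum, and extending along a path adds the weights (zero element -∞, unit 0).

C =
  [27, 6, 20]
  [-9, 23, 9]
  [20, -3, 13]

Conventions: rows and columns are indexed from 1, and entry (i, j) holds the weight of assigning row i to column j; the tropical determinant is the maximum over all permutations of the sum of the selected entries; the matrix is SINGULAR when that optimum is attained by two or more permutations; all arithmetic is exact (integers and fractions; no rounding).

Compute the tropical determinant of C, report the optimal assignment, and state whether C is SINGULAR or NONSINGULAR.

σ = (1, 2, 3): 27 + 23 + 13 = 63
σ = (1, 3, 2): 27 + 9 + (-3) = 33
σ = (2, 1, 3): 6 + (-9) + 13 = 10
σ = (2, 3, 1): 6 + 9 + 20 = 35
σ = (3, 1, 2): 20 + (-9) + (-3) = 8
σ = (3, 2, 1): 20 + 23 + 20 = 63
Optimal value attained by: σ = (1, 2, 3).
Answer: det⊕(C) = 63; verdict: SINGULAR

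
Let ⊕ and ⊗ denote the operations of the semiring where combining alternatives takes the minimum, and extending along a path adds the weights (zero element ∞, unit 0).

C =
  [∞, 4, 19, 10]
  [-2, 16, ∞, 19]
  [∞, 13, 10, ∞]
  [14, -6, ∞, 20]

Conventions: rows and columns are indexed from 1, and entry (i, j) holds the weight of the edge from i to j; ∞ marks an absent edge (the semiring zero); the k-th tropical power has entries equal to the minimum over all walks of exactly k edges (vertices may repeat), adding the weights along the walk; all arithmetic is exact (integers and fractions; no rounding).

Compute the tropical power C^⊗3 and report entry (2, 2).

C^⊗2:
  [2, 4, 29, 23]
  [14, 2, 17, 8]
  [11, 23, 20, 32]
  [-8, 10, 33, 13]
C^⊗3:
  [2, 6, 21, 12]
  [0, 2, 27, 21]
  [21, 15, 30, 21]
  [8, -4, 11, 2]
Key observation: the optimum is the walk 2->1->4->2, with weight (-2) + 10 + (-6) = 2.
Optimal value attained by: walk 2->1->4->2.
Answer: (C^⊗3)[2][2] = 2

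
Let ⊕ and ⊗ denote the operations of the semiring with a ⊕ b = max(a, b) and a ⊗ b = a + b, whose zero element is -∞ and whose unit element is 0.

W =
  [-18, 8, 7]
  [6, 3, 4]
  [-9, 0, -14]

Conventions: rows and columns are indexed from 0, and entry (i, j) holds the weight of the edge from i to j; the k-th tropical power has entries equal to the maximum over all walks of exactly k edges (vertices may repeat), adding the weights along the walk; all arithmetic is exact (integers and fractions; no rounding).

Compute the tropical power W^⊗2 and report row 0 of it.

W^⊗2:
  [14, 11, 12]
  [9, 14, 13]
  [6, 3, 4]
Answer: row 0 of W^⊗2 = [14, 11, 12]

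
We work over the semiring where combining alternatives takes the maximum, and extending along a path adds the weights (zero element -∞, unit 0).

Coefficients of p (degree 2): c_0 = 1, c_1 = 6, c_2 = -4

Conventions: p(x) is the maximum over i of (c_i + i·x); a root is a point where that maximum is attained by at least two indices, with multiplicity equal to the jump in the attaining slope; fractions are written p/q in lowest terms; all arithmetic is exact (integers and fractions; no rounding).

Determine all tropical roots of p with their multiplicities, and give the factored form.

hull edge (i=0, c=1) to (i=1, c=6): slope 5, span 1
hull edge (i=1, c=6) to (i=2, c=-4): slope -10, span 1
Factored form: p(x) = -4 ⊗ (x ⊕ (-5)) ⊗ (x ⊕ 10)
Answer: roots = -5 (mult 1), 10 (mult 1)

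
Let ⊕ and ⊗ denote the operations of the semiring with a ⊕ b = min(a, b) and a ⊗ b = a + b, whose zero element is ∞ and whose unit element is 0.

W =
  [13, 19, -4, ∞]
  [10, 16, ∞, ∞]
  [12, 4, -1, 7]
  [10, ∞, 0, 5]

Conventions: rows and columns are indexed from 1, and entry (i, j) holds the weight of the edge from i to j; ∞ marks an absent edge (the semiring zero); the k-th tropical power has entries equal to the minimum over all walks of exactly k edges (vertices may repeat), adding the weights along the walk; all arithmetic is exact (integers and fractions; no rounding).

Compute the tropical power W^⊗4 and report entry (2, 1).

W^⊗2:
  [8, 0, -5, 3]
  [23, 29, 6, ∞]
  [11, 3, -2, 6]
  [12, 4, -1, 7]
W^⊗3:
  [7, -1, -6, 2]
  [18, 10, 5, 13]
  [10, 2, -3, 5]
  [11, 3, -2, 6]
W^⊗4:
  [6, -2, -7, 1]
  [17, 9, 4, 12]
  [9, 1, -4, 4]
  [10, 2, -3, 5]
Key observation: the optimum is the walk 2->1->3->3->1, with weight 10 + (-4) + (-1) + 12 = 17.
Optimal value attained by: walk 2->1->3->3->1.
Answer: (W^⊗4)[2][1] = 17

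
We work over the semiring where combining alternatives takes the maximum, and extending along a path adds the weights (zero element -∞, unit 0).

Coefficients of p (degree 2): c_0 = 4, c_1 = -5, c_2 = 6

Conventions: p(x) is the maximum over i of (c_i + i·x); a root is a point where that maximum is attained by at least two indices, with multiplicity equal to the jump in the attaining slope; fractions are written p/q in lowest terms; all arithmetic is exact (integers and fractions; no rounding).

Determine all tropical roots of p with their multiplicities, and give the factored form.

hull edge (i=0, c=4) to (i=2, c=6): slope 1, span 2
Factored form: p(x) = 6 ⊗ (x ⊕ (-1)) ⊗ (x ⊕ (-1))
Answer: roots = -1 (mult 2)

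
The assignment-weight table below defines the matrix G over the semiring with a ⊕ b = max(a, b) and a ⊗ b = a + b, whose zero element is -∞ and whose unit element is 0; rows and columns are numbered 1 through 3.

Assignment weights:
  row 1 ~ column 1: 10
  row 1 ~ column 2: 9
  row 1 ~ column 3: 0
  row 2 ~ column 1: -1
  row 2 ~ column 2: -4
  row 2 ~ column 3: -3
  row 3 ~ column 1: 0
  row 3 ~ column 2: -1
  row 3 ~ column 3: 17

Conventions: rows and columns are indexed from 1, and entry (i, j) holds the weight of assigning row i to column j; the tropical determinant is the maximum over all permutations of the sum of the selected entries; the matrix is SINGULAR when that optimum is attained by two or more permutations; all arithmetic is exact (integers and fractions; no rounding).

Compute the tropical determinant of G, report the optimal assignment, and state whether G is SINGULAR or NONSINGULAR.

σ = (1, 2, 3): 10 + (-4) + 17 = 23
σ = (1, 3, 2): 10 + (-3) + (-1) = 6
σ = (2, 1, 3): 9 + (-1) + 17 = 25
σ = (2, 3, 1): 9 + (-3) + 0 = 6
σ = (3, 1, 2): 0 + (-1) + (-1) = -2
σ = (3, 2, 1): 0 + (-4) + 0 = -4
Optimal value attained by: σ = (2, 1, 3).
Answer: det⊕(G) = 25; verdict: NONSINGULAR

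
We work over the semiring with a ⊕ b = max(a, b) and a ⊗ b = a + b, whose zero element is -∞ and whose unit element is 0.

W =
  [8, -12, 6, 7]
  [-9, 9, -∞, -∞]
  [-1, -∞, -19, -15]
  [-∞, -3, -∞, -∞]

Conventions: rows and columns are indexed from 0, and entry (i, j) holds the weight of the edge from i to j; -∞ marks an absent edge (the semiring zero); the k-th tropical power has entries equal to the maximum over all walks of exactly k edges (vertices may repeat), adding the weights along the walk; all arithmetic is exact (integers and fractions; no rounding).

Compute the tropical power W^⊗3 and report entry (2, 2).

W^⊗2:
  [16, 4, 14, 15]
  [0, 18, -3, -2]
  [7, -13, 5, 6]
  [-12, 6, -∞, -∞]
W^⊗3:
  [24, 13, 22, 23]
  [9, 27, 6, 7]
  [15, 3, 13, 14]
  [-3, 15, -6, -5]
Key observation: the optimum is the walk 2->0->0->2, with weight (-1) + 8 + 6 = 13.
Optimal value attained by: walk 2->0->0->2.
Answer: (W^⊗3)[2][2] = 13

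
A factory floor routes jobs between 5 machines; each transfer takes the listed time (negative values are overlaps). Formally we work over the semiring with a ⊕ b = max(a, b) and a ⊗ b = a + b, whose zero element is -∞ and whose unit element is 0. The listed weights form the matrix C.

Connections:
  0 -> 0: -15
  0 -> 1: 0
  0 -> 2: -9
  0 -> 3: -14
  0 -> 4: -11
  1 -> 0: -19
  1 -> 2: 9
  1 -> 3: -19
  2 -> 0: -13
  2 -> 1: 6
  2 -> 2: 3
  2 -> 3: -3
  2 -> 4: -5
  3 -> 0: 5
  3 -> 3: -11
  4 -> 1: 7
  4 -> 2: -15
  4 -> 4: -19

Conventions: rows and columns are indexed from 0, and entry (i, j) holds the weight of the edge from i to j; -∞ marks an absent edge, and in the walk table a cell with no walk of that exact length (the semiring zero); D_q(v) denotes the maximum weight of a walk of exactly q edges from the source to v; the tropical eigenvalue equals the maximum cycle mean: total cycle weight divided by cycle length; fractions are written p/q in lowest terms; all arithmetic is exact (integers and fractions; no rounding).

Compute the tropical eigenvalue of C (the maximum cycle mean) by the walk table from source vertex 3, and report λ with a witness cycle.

q=0: [-∞, -∞, -∞, 0, -∞]
q=1: [5, -∞, -∞, -11, -∞]
q=2: [-6, 5, -4, -9, -6]
q=3: [-4, 2, 14, -7, -9]
q=4: [1, 20, 17, 11, 9]
q=5: [16, 23, 29, 14, 12]
Optimal cycle mean attained by: cycle 1->2->1, total 9 + 6, length 2.
Answer: λ = 15/2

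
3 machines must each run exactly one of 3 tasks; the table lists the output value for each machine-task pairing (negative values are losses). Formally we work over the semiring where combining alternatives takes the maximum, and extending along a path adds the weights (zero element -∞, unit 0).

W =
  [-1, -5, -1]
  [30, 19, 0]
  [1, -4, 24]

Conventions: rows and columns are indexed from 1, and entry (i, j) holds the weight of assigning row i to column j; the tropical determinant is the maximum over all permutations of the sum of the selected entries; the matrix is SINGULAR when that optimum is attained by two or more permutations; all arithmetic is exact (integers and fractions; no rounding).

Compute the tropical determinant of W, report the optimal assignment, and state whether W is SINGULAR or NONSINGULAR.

σ = (1, 2, 3): (-1) + 19 + 24 = 42
σ = (1, 3, 2): (-1) + 0 + (-4) = -5
σ = (2, 1, 3): (-5) + 30 + 24 = 49
σ = (2, 3, 1): (-5) + 0 + 1 = -4
σ = (3, 1, 2): (-1) + 30 + (-4) = 25
σ = (3, 2, 1): (-1) + 19 + 1 = 19
Optimal value attained by: σ = (2, 1, 3).
Answer: det⊕(W) = 49; verdict: NONSINGULAR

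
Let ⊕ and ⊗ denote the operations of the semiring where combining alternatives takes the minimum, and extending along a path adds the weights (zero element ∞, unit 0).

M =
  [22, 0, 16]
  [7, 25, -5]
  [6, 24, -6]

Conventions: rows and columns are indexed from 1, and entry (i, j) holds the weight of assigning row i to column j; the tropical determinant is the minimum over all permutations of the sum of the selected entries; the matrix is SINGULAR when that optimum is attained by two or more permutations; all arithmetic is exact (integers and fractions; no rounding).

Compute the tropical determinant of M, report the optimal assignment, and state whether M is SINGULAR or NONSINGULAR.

σ = (1, 2, 3): 22 + 25 + (-6) = 41
σ = (1, 3, 2): 22 + (-5) + 24 = 41
σ = (2, 1, 3): 0 + 7 + (-6) = 1
σ = (2, 3, 1): 0 + (-5) + 6 = 1
σ = (3, 1, 2): 16 + 7 + 24 = 47
σ = (3, 2, 1): 16 + 25 + 6 = 47
Optimal value attained by: σ = (2, 1, 3).
Answer: det⊕(M) = 1; verdict: SINGULAR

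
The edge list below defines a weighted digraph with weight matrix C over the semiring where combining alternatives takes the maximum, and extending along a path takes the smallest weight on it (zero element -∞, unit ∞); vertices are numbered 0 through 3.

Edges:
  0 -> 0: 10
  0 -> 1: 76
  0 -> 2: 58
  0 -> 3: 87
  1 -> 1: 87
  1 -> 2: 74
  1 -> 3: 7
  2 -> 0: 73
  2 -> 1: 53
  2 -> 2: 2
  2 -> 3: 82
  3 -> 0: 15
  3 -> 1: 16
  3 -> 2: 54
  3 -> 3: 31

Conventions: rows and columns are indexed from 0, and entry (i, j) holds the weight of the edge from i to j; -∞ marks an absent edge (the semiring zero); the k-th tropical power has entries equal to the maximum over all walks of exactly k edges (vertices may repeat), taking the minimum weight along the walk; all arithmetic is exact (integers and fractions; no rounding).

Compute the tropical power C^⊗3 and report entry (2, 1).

C^⊗2:
  [58, 76, 74, 58]
  [73, 87, 74, 74]
  [15, 73, 58, 73]
  [54, 53, 31, 54]
C^⊗3:
  [73, 76, 74, 74]
  [73, 87, 74, 74]
  [58, 73, 73, 58]
  [31, 54, 54, 54]
Key observation: the optimum is the walk 2->0->1->1, with weight 73 min 76 min 87 = 73.
Optimal value attained by: walk 2->0->1->1.
Answer: (C^⊗3)[2][1] = 73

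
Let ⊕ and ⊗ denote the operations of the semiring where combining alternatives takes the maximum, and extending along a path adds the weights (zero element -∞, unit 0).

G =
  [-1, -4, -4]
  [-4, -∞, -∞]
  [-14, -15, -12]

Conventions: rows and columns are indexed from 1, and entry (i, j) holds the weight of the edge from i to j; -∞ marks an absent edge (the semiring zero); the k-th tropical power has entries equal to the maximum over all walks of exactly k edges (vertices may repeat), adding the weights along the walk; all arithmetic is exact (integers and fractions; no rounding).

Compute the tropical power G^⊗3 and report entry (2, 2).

G^⊗2:
  [-2, -5, -5]
  [-5, -8, -8]
  [-15, -18, -18]
G^⊗3:
  [-3, -6, -6]
  [-6, -9, -9]
  [-16, -19, -19]
Key observation: the optimum is the walk 2->1->1->2, with weight (-4) + (-1) + (-4) = -9.
Optimal value attained by: walk 2->1->1->2.
Answer: (G^⊗3)[2][2] = -9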